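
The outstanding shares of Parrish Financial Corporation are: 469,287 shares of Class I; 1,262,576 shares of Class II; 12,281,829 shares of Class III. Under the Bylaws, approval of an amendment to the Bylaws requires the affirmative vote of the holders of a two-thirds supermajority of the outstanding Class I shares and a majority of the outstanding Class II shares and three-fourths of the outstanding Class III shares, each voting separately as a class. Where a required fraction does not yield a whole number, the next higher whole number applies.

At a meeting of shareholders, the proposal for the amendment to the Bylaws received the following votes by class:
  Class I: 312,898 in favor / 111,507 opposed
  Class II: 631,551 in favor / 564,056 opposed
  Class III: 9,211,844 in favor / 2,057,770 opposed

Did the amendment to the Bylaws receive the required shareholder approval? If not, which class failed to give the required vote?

Approved — every class gave the required vote.

Class I: 2/3 of 469287 = 312858; 312,858 required, 312,898 in favor — approved.
Class II: a majority of 1262576 is 631289; 631,289 required, 631,551 in favor — approved.
Class III: 3/4 of 12281829 = 9211371.75, rounded up to 9211372; 9,211,372 required, 9,211,844 in favor — approved.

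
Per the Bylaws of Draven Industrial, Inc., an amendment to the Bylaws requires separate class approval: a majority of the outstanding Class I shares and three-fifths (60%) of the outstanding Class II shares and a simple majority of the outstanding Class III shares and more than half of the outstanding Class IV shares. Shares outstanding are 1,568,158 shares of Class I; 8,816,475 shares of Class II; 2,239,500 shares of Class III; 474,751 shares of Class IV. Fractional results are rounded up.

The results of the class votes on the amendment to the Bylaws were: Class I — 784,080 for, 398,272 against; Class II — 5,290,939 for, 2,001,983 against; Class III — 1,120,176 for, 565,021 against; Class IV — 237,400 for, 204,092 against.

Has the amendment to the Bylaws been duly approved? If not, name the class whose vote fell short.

Class I: a majority of 1568158 is 784080; 784,080 required, 784,080 in favor — approved.
Class II: 3/5 of 8816475 = 5289885; 5,289,885 required, 5,290,939 in favor — approved.
Class III: a majority of 2239500 is 1119751; 1,119,751 required, 1,120,176 in favor — approved.
Class IV: a majority of 474751 is 237376; 237,376 required, 237,400 in favor — approved.

Approved — every class gave the required vote.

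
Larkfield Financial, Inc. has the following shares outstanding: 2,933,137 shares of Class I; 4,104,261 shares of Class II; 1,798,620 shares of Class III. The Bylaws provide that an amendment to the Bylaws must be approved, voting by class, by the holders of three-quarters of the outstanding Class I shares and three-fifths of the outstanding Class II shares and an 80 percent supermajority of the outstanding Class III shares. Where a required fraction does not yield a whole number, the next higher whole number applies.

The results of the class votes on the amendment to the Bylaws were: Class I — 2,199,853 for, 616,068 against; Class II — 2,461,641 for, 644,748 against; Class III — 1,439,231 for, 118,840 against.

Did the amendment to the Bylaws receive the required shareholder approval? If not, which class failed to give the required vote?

Class I: 3/4 of 2933137 = 2199852.75, rounded up to 2199853; 2,199,853 required, 2,199,853 in favor — approved.
Class II: 3/5 of 4104261 = 2462556.60, rounded up to 2462557; 2,462,557 required, 2,461,641 in favor — not approved.
Class III: 4/5 of 1798620 = 1438896; 1,438,896 required, 1,439,231 in favor — approved.

Not approved — the Class II shares did not give the required vote.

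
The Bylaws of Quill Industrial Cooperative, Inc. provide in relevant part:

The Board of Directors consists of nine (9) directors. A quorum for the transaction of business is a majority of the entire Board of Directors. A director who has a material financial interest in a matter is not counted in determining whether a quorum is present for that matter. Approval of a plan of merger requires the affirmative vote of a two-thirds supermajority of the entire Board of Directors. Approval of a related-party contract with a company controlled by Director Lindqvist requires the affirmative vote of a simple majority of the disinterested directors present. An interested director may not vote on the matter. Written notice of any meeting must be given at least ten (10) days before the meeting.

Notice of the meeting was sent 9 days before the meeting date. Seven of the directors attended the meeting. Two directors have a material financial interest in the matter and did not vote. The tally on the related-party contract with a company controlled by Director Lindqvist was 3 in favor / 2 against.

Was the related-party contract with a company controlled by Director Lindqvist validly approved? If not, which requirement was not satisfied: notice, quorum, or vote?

Invalid — notice requirement not satisfied.

Notice: 9 days given; 10 required (9 < 10). Not satisfied.
Quorum: 7 present, but the 2 interested directors do not count, leaving 5. Quorum is 5. Satisfied.
Vote: the related-party contract with a company controlled by Director Lindqvist requires a majority of the disinterested directors present (7 − 2 = 5). A majority of 5 is 3, so 3 affirmative votes are needed; 3 voted in favor. Satisfied.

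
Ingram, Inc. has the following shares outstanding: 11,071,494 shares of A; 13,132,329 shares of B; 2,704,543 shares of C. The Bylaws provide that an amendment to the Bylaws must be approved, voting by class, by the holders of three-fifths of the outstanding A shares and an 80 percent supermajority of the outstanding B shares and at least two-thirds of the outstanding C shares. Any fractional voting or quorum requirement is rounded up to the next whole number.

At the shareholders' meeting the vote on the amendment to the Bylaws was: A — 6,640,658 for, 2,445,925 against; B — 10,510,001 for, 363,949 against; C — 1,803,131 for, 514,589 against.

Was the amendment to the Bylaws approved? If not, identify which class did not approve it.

Not approved — the A shares did not give the required vote.

A: 3/5 of 11071494 = 6642896.40, rounded up to 6642897; 6,642,897 required, 6,640,658 in favor — not approved.
B: 4/5 of 13132329 = 10505863.20, rounded up to 10505864; 10,505,864 required, 10,510,001 in favor — approved.
C: 2/3 of 2704543 = 1803028.67, rounded up to 1803029; 1,803,029 required, 1,803,131 in favor — approved.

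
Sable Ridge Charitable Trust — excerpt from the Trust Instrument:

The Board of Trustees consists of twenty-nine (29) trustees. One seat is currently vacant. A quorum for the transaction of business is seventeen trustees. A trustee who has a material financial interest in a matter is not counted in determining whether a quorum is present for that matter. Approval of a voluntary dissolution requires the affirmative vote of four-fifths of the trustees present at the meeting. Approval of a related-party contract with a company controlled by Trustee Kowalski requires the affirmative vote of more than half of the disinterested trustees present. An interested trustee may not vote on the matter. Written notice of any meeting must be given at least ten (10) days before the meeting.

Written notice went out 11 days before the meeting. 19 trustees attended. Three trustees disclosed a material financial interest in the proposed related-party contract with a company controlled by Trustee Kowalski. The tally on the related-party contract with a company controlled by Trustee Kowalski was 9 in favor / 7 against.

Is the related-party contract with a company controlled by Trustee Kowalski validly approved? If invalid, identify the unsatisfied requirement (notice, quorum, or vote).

Notice: 11 days given; 10 required (11 ≥ 10). Satisfied.
Quorum: 19 present, but the 3 interested trustees do not count, leaving 16. Quorum is 17. Not satisfied.
Vote: the related-party contract with a company controlled by Trustee Kowalski requires a majority of the disinterested trustees present (19 − 3 = 16). A majority of 16 is 9, so 9 affirmative votes are needed; 9 voted in favor. Satisfied. (Moot — without a quorum no business can be validly transacted.)

Invalid — quorum requirement not satisfied.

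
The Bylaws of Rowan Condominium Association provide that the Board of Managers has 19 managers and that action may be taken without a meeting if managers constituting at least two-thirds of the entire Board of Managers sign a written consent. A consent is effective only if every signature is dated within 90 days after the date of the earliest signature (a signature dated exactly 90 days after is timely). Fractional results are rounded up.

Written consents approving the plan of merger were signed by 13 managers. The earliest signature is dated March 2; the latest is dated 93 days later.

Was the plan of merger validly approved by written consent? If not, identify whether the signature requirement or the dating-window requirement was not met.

Not effective — dating-window requirement not satisfied.

Signatures required: at least two-thirds of 19 — 2/3 of 19 = 12.67, rounded up to 13, so 13 needed; 13 signed. Sufficient.
Dating window: the latest signature is 93 days after the earliest; the limit is 90 days. Outside the window.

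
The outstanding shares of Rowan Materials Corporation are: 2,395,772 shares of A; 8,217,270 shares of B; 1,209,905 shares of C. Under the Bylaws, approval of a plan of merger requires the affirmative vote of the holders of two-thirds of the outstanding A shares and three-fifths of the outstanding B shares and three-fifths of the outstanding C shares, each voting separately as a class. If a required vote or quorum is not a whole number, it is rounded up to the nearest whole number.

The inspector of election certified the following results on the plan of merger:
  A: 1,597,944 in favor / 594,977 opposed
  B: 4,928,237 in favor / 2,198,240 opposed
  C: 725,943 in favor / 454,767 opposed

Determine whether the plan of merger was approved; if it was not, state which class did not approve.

A: 2/3 of 2395772 = 1597181.33, rounded up to 1597182; 1,597,182 required, 1,597,944 in favor — approved.
B: 3/5 of 8217270 = 4930362; 4,930,362 required, 4,928,237 in favor — not approved.
C: 3/5 of 1209905 = 725943; 725,943 required, 725,943 in favor — approved.

Not approved — the B shares did not give the required vote.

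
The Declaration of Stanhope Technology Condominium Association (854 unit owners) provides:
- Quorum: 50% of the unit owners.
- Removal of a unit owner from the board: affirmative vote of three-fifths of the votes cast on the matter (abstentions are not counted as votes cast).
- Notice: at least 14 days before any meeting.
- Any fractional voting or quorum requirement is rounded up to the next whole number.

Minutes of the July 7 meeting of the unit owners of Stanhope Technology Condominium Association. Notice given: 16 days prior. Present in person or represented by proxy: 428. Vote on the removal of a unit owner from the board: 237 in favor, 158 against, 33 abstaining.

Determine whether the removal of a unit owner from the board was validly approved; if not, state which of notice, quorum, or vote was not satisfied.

Notice: 16 days given; 14 required. Satisfied.
Quorum: 50% of 854 = 427; 428 present. Satisfied.
Vote: requires three-fifths of the votes cast (428 − 33 abstaining = 395); 3/5 of 395 = 237, so 237 needed; 237 in favor. Satisfied.

Valid — all requirements satisfied.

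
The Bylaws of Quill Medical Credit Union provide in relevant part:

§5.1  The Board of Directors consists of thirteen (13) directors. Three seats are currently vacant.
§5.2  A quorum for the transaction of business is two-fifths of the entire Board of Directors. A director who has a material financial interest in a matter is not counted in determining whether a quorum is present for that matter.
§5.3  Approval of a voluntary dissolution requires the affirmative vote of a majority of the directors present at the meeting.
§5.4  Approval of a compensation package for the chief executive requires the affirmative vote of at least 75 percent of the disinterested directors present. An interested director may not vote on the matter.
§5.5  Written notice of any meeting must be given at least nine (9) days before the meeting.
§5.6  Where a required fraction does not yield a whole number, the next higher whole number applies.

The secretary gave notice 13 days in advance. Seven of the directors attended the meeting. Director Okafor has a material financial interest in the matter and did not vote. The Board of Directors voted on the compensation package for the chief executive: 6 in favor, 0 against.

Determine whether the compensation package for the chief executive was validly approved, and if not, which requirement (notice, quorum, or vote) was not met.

Valid — all requirements satisfied.

Notice: 13 days given; 9 required (13 ≥ 9). Satisfied.
Quorum: 7 present, but the 1 interested director does not count, leaving 6. Quorum is 6. Satisfied.
Vote: the compensation package for the chief executive requires three-fourths of the disinterested directors present (7 − 1 = 6). 3/4 of 6 = 4.50, rounded up to 5, so 5 affirmative votes are needed; 6 voted in favor. Satisfied.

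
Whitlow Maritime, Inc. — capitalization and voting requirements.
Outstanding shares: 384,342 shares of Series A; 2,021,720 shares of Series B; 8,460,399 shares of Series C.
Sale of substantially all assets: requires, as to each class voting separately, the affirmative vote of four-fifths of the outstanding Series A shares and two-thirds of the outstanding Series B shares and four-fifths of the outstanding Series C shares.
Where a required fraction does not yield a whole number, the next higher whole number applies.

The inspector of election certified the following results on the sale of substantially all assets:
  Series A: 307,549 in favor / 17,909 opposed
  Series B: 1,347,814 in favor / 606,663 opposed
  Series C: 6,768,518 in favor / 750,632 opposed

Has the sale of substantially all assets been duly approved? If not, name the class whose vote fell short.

Series A: 4/5 of 384342 = 307473.60, rounded up to 307474; 307,474 required, 307,549 in favor — approved.
Series B: 2/3 of 2021720 = 1347813.33, rounded up to 1347814; 1,347,814 required, 1,347,814 in favor — approved.
Series C: 4/5 of 8460399 = 6768319.20, rounded up to 6768320; 6,768,320 required, 6,768,518 in favor — approved.

Approved — every class gave the required vote.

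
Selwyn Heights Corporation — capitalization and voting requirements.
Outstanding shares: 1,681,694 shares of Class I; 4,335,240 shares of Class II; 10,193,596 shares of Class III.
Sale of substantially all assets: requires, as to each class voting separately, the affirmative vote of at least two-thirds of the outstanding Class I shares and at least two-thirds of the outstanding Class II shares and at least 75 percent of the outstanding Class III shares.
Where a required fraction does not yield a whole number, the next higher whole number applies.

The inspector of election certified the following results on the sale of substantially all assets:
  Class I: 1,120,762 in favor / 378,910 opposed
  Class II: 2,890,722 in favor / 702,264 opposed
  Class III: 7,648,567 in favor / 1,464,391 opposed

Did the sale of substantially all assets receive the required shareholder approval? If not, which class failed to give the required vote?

Class I: 2/3 of 1681694 = 1121129.33, rounded up to 1121130; 1,121,130 required, 1,120,762 in favor — not approved.
Class II: 2/3 of 4335240 = 2890160; 2,890,160 required, 2,890,722 in favor — approved.
Class III: 3/4 of 10193596 = 7645197; 7,645,197 required, 7,648,567 in favor — approved.

Not approved — the Class I shares did not give the required vote.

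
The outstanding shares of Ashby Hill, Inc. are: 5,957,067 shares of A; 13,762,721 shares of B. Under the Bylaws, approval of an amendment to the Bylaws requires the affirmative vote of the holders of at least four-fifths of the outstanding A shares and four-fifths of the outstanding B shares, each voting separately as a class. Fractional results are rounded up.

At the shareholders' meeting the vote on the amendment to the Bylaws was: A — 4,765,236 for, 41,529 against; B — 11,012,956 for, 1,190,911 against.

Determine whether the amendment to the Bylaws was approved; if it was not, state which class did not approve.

A: 4/5 of 5957067 = 4765653.60, rounded up to 4765654; 4,765,654 required, 4,765,236 in favor — not approved.
B: 4/5 of 13762721 = 11010176.80, rounded up to 11010177; 11,010,177 required, 11,012,956 in favor — approved.

Not approved — the A shares did not give the required vote.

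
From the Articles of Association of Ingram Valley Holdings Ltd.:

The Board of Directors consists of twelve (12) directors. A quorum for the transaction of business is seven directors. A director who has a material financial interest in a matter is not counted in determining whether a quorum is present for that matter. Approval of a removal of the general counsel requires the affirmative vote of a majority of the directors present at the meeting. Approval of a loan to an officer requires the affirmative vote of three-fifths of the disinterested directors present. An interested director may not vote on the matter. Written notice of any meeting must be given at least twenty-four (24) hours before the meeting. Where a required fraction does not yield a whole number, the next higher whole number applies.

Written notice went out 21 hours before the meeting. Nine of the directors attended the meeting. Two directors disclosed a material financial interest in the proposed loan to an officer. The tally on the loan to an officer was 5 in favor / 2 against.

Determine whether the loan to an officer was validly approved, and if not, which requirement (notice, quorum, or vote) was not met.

Invalid — notice requirement not satisfied.

Notice: 21 hours given; 24 required (21 < 24). Not satisfied.
Quorum: 9 present, but the 2 interested directors do not count, leaving 7. Quorum is 7. Satisfied.
Vote: the loan to an officer requires three-fifths of the disinterested directors present (9 − 2 = 7). 3/5 of 7 = 4.20, rounded up to 5, so 5 affirmative votes are needed; 5 voted in favor. Satisfied.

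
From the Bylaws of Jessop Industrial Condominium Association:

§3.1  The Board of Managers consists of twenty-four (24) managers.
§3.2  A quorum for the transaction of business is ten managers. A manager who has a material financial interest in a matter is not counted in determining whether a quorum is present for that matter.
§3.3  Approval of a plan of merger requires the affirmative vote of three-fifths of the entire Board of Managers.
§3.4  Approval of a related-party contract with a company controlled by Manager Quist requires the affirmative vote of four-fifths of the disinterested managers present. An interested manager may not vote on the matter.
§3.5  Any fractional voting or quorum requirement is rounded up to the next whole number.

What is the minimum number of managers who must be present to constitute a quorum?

10

The quorum is fixed at 10.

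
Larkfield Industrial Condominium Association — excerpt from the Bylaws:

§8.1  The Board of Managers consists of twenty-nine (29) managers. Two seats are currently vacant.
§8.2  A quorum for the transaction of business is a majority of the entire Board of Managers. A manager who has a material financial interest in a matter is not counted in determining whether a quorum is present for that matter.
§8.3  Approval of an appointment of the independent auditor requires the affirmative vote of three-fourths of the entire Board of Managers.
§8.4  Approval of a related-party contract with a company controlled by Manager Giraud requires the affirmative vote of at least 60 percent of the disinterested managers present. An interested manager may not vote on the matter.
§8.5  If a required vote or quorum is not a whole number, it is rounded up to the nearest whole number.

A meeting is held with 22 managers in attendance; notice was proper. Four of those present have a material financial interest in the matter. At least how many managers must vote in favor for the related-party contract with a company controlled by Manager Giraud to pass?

11

The related-party contract with a company controlled by Manager Giraud requires three-fifths of the disinterested managers present (22 − 4 = 18).
3/5 of 18 = 10.80, rounded up to 11.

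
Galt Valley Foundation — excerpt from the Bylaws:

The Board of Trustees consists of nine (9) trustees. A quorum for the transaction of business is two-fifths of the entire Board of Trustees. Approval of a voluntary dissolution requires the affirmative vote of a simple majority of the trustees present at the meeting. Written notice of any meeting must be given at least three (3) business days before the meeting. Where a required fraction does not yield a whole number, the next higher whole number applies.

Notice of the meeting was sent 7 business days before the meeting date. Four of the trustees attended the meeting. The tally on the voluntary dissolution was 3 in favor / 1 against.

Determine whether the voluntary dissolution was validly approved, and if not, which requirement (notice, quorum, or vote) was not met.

Notice: 7 business days given; 3 required (7 ≥ 3). Satisfied.
Quorum: 4 present; quorum is 4. Satisfied.
Vote: the voluntary dissolution requires a majority of the trustees present (4). A majority of 4 is 3, so 3 affirmative votes are needed; 3 voted in favor. Satisfied.

Valid — all requirements satisfied.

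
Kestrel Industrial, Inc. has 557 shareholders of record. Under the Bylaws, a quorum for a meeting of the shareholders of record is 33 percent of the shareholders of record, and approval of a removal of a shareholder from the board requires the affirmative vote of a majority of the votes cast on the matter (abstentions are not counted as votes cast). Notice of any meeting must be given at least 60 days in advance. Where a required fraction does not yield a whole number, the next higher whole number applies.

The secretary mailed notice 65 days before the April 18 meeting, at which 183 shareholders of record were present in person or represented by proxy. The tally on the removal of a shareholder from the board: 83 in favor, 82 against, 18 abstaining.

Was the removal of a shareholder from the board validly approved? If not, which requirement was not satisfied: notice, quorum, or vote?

Notice: 65 days given; 60 required. Satisfied.
Quorum: 33% of 557 = 183.81, rounded up to 184; 183 present. Not satisfied.
Vote: requires a majority of the votes cast (183 − 18 abstaining = 165); a majority of 165 is 83, so 83 needed; 83 in favor. Satisfied.

Invalid — quorum requirement not satisfied.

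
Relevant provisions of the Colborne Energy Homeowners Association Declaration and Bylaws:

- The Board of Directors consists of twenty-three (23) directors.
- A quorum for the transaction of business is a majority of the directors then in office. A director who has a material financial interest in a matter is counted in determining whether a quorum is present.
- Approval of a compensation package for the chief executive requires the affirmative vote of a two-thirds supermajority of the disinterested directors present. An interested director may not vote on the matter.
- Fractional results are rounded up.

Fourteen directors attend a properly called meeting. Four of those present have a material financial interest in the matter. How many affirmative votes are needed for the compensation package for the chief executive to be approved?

7

The compensation package for the chief executive requires two-thirds of the disinterested directors present (14 − 4 = 10).
2/3 of 10 = 6.67, rounded up to 7.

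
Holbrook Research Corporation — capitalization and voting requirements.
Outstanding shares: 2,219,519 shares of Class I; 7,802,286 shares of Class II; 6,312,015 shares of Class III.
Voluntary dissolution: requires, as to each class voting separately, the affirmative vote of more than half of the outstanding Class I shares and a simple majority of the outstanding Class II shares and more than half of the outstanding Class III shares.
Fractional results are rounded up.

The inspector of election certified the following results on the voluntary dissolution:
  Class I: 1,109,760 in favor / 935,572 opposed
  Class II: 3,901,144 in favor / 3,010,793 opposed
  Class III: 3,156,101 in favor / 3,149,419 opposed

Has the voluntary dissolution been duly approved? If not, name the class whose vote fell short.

Approved — every class gave the required vote.

Class I: a majority of 2219519 is 1109760; 1,109,760 required, 1,109,760 in favor — approved.
Class II: a majority of 7802286 is 3901144; 3,901,144 required, 3,901,144 in favor — approved.
Class III: a majority of 6312015 is 3156008; 3,156,008 required, 3,156,101 in favor — approved.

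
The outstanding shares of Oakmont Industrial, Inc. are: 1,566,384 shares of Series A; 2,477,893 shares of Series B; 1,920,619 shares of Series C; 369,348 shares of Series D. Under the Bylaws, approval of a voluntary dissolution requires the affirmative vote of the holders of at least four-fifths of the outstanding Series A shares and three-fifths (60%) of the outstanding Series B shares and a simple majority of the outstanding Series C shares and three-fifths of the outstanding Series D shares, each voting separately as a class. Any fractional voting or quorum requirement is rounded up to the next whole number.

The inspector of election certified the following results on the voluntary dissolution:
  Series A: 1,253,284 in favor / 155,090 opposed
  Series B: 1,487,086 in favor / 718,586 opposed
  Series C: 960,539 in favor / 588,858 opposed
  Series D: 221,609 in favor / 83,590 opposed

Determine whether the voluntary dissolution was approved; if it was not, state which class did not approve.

Series A: 4/5 of 1566384 = 1253107.20, rounded up to 1253108; 1,253,108 required, 1,253,284 in favor — approved.
Series B: 3/5 of 2477893 = 1486735.80, rounded up to 1486736; 1,486,736 required, 1,487,086 in favor — approved.
Series C: a majority of 1920619 is 960310; 960,310 required, 960,539 in favor — approved.
Series D: 3/5 of 369348 = 221608.80, rounded up to 221609; 221,609 required, 221,609 in favor — approved.

Approved — every class gave the required vote.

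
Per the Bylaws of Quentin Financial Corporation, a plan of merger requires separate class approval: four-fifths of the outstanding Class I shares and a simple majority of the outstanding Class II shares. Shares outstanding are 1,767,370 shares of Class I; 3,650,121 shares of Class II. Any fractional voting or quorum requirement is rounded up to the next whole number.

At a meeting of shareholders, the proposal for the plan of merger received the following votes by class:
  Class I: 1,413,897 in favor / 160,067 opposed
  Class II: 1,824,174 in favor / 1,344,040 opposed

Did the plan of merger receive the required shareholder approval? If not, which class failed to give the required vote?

Class I: 4/5 of 1767370 = 1413896; 1,413,896 required, 1,413,897 in favor — approved.
Class II: a majority of 3650121 is 1825061; 1,825,061 required, 1,824,174 in favor — not approved.

Not approved — the Class II shares did not give the required vote.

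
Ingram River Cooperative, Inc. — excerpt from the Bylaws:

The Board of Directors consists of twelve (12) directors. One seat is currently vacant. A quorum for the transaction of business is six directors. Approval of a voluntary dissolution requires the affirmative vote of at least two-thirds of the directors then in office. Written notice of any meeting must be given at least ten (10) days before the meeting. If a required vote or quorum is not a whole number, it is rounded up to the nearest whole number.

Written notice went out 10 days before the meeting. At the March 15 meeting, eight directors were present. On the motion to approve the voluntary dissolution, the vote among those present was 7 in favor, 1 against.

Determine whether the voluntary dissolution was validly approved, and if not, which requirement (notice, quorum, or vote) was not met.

Invalid — vote requirement not satisfied.

Notice: 10 days given; 10 required (10 ≥ 10). Satisfied.
Quorum: 8 present; quorum is 6. Satisfied.
Vote: the voluntary dissolution requires two-thirds of the directors then in office (11). 2/3 of 11 = 7.33, rounded up to 8, so 8 affirmative votes are needed; 7 voted in favor. Not satisfied.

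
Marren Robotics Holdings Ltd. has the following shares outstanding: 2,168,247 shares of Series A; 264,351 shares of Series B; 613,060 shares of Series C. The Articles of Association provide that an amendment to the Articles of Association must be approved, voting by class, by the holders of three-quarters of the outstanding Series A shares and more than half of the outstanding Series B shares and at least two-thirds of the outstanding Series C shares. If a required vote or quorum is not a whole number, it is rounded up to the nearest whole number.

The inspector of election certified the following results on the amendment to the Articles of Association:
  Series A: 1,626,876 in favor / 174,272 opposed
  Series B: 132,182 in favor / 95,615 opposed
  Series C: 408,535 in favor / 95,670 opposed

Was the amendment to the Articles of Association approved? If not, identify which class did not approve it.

Not approved — the Series C shares did not give the required vote.

Series A: 3/4 of 2168247 = 1626185.25, rounded up to 1626186; 1,626,186 required, 1,626,876 in favor — approved.
Series B: a majority of 264351 is 132176; 132,176 required, 132,182 in favor — approved.
Series C: 2/3 of 613060 = 408706.67, rounded up to 408707; 408,707 required, 408,535 in favor — not approved.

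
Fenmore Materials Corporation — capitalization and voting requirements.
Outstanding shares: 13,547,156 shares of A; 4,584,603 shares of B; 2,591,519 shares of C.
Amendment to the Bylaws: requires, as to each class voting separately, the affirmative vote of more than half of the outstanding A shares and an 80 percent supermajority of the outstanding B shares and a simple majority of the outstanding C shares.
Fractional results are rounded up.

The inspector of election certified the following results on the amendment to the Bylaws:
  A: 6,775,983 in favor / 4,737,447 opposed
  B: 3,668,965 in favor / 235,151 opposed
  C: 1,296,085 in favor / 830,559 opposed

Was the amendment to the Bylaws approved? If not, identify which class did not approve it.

Approved — every class gave the required vote.

A: a majority of 13547156 is 6773579; 6,773,579 required, 6,775,983 in favor — approved.
B: 4/5 of 4584603 = 3667682.40, rounded up to 3667683; 3,667,683 required, 3,668,965 in favor — approved.
C: a majority of 2591519 is 1295760; 1,295,760 required, 1,296,085 in favor — approved.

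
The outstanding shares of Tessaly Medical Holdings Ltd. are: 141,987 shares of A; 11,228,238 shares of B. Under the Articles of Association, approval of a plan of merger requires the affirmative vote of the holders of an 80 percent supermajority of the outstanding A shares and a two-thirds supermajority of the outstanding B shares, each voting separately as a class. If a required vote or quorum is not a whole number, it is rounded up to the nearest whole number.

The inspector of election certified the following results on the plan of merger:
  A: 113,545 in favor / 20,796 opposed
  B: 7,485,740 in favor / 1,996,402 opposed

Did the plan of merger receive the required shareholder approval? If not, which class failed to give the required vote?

Not approved — the A shares did not give the required vote.

A: 4/5 of 141987 = 113589.60, rounded up to 113590; 113,590 required, 113,545 in favor — not approved.
B: 2/3 of 11228238 = 7485492; 7,485,492 required, 7,485,740 in favor — approved.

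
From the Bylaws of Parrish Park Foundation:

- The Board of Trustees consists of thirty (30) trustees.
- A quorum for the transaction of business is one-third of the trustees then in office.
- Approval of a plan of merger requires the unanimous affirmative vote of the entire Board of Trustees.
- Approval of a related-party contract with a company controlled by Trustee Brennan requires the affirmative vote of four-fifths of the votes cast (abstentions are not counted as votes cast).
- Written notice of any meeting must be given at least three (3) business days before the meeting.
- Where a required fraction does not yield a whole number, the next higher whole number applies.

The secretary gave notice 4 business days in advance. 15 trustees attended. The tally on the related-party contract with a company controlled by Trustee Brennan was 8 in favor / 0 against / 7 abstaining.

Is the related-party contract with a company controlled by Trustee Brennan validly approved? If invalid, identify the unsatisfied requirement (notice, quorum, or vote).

Valid — all requirements satisfied.

Notice: 4 business days given; 3 required (4 ≥ 3). Satisfied.
Quorum: 15 present; quorum is 10. Satisfied.
Vote: the related-party contract with a company controlled by Trustee Brennan requires four-fifths of the votes cast (15 present − 7 abstaining = 8). 4/5 of 8 = 6.40, rounded up to 7, so 7 affirmative votes are needed; 8 voted in favor. Satisfied.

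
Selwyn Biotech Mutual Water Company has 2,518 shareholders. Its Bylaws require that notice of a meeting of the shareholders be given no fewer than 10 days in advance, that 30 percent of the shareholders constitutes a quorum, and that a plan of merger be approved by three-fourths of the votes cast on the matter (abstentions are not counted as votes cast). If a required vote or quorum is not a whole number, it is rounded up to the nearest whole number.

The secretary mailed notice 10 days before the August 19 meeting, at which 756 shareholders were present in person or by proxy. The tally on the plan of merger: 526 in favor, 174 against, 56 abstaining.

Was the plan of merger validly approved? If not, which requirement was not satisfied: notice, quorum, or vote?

Notice: 10 days given; 10 required. Satisfied.
Quorum: 30% of 2,518 = 755.40, rounded up to 756; 756 present. Satisfied.
Vote: requires three-fourths of the votes cast (756 − 56 abstaining = 700); 3/4 of 700 = 525, so 525 needed; 526 in favor. Satisfied.

Valid — all requirements satisfied.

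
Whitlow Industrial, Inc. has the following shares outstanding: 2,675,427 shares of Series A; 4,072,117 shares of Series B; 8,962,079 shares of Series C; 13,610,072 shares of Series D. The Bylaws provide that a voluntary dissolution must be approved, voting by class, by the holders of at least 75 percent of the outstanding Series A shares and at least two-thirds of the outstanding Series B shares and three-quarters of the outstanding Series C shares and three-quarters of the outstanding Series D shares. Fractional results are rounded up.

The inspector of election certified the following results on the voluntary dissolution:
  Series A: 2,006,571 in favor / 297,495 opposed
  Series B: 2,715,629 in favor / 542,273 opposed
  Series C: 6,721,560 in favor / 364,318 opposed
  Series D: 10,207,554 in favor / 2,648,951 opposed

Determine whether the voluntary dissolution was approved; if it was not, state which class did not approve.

Series A: 3/4 of 2675427 = 2006570.25, rounded up to 2006571; 2,006,571 required, 2,006,571 in favor — approved.
Series B: 2/3 of 4072117 = 2714744.67, rounded up to 2714745; 2,714,745 required, 2,715,629 in favor — approved.
Series C: 3/4 of 8962079 = 6721559.25, rounded up to 6721560; 6,721,560 required, 6,721,560 in favor — approved.
Series D: 3/4 of 13610072 = 10207554; 10,207,554 required, 10,207,554 in favor — approved.

Approved — every class gave the required vote.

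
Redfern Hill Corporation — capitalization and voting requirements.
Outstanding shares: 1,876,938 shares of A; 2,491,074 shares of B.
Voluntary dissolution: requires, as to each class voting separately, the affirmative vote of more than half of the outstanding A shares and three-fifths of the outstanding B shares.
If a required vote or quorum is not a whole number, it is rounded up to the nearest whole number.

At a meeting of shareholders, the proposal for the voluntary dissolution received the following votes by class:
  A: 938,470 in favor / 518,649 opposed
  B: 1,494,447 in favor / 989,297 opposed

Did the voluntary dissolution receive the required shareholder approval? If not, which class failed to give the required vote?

Not approved — the B shares did not give the required vote.

A: a majority of 1876938 is 938470; 938,470 required, 938,470 in favor — approved.
B: 3/5 of 2491074 = 1494644.40, rounded up to 1494645; 1,494,645 required, 1,494,447 in favor — not approved.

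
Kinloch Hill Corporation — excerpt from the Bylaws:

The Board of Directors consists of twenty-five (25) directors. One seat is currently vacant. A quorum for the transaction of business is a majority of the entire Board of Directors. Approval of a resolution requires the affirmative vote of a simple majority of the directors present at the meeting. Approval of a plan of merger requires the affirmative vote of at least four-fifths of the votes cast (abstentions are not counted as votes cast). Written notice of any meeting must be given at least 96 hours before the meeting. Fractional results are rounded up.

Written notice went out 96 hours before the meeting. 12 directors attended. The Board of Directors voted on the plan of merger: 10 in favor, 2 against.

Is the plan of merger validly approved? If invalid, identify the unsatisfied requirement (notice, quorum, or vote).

Notice: 96 hours given; 96 required (96 ≥ 96). Satisfied.
Quorum: 12 present; quorum is 13. Not satisfied.
Vote: the plan of merger requires four-fifths of the votes cast (12). 4/5 of 12 = 9.60, rounded up to 10, so 10 affirmative votes are needed; 10 voted in favor. Satisfied. (Moot — without a quorum no business can be validly transacted.)

Invalid — quorum requirement not satisfied.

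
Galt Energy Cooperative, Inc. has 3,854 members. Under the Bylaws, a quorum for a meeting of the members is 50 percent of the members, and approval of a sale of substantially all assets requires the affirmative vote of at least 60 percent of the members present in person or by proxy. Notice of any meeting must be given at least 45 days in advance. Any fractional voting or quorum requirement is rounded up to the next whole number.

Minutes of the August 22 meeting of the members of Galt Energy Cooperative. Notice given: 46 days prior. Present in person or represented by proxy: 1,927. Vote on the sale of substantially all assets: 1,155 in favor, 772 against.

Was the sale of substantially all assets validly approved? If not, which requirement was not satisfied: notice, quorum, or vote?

Invalid — vote requirement not satisfied.

Notice: 46 days given; 45 required. Satisfied.
Quorum: 50% of 3,854 = 1,927; 1,927 present. Satisfied.
Vote: requires three-fifths of those present (1,927); 3/5 of 1927 = 1156.20, rounded up to 1157, so 1,157 needed; 1,155 in favor. Not satisfied.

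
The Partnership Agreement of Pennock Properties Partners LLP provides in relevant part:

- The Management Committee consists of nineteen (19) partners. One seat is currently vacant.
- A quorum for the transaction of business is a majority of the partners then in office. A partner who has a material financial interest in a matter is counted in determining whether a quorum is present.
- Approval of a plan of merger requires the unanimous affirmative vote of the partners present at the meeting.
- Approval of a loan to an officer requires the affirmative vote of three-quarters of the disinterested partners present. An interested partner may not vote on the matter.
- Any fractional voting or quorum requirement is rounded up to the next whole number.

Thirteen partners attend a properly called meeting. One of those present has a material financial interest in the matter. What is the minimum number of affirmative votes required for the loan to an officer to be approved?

9

The loan to an officer requires three-fourths of the disinterested partners present (13 − 1 = 12).
3/4 of 12 = 9.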